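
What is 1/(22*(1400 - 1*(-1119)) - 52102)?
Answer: 1/3316 ≈ 0.00030157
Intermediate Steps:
1/(22*(1400 - 1*(-1119)) - 52102) = 1/(22*(1400 + 1119) - 52102) = 1/(22*2519 - 52102) = 1/(55418 - 52102) = 1/3316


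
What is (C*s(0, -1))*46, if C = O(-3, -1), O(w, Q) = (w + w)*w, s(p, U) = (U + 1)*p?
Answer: 0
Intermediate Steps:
s(p, U) = p*(1 + U) (s(p, U) = (1 + U)*p = p*(1 + U))
O(w, Q) = 2*w**2 (O(w, Q) = (2*w)*w = 2*w**2)
C = 18 (C = 2*(-3)**2 = 2*9 = 18)
(C*s(0, -1))*46 = (18*(0*(1 - 1)))*46 = (18*(0*0))*46 = (18*0)*46 = 0*46 = 0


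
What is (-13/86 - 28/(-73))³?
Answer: 3105745579/247436596952 ≈ 0.012552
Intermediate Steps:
(-13/86 - 28/(-73))³ = (-13*1/86 - 28*(-1/73))³ = (-13/86 + 28/73)³ = (1459/6278)³ = 3105745579/247436596952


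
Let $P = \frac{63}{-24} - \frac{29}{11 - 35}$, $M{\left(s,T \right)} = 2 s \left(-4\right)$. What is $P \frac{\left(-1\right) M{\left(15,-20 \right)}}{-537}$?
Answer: $\frac{170}{537} \approx 0.31657$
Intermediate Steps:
$M{\left(s,T \right)} = - 8 s$
$P = - \frac{17}{12}$ ($P = 63 \left(- \frac{1}{24}\right) - \frac{29}{-24} = - \frac{21}{8} - - \frac{29}{24} = - \frac{21}{8} + \frac{29}{24} = - \frac{17}{12} \approx -1.4167$)
$P \frac{\left(-1\right) M{\left(15,-20 \right)}}{-537} = - \frac{17 \frac{\left(-1\right) \left(\left(-8\right) 15\right)}{-537}}{12} = - \frac{17 \left(-1\right) \left(-120\right) \left(- \frac{1}{537}\right)}{12} = - \frac{17 \cdot 120 \left(- \frac{1}{537}\right)}{12} = \left(- \frac{17}{12}\right) \left(- \frac{40}{179}\right) = \frac{170}{537}$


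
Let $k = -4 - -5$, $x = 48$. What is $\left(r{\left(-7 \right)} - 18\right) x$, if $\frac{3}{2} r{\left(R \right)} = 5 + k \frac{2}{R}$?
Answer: $- \frac{4992}{7} \approx -713.14$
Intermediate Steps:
$k = 1$ ($k = -4 + 5 = 1$)
$r{\left(R \right)} = \frac{10}{3} + \frac{4}{3 R}$ ($r{\left(R \right)} = \frac{2 \left(5 + 1 \frac{2}{R}\right)}{3} = \frac{2 \left(5 + \frac{2}{R}\right)}{3} = \frac{10}{3} + \frac{4}{3 R}$)
$\left(r{\left(-7 \right)} - 18\right) x = \left(\frac{2 \left(2 + 5 \left(-7\right)\right)}{3 \left(-7\right)} - 18\right) 48 = \left(\frac{2}{3} \left(- \frac{1}{7}\right) \left(2 - 35\right) - 18\right) 48 = \left(\frac{2}{3} \left(- \frac{1}{7}\right) \left(-33\right) - 18\right) 48 = \left(\frac{22}{7} - 18\right) 48 = \left(- \frac{104}{7}\right) 48 = - \frac{4992}{7}$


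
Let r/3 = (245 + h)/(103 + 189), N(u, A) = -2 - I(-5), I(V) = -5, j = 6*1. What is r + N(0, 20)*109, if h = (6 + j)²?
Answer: 96651/292 ≈ 331.00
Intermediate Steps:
j = 6
h = 144 (h = (6 + 6)² = 12² = 144)
N(u, A) = 3 (N(u, A) = -2 - 1*(-5) = -2 + 5 = 3)
r = 1167/292 (r = 3*((245 + 144)/(103 + 189)) = 3*(389/292) = 1167/292 ≈ 3.9966)
r + N(0, 20)*109 = 1167/292 + 3*109 = 1167/292 + 327 = 96651/292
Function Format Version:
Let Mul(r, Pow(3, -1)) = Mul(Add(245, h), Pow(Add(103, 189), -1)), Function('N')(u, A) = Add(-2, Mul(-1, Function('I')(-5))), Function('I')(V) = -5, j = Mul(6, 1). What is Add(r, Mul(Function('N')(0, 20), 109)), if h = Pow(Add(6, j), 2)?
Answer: Rational(96651, 292) ≈ 331.00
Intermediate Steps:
j = 6
h = 144 (h = Pow(Add(6, 6), 2) = Pow(12, 2) = 144)
Function('N')(u, A) = 3 (Function('N')(u, A) = Add(-2, Mul(-1, -5)) = Add(-2, 5) = 3)
r = Rational(1167, 292) (r = Mul(3, Mul(Add(245, 144), Pow(Add(103, 189), -1))) = Mul(3, Mul(389, Pow(292, -1))) = Mul(3, Mul(389, Rational(1, 292))) = Mul(3, Rational(389, 292)) = Rational(1167, 292) ≈ 3.9966)
Add(r, Mul(Function('N')(0, 20), 109)) = Add(Rational(1167, 292), Mul(3, 109)) = Add(Rational(1167, 292), 327) = Rational(96651, 292)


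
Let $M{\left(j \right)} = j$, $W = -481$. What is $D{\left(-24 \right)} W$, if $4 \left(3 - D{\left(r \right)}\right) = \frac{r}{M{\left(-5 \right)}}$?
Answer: $- \frac{4329}{5} \approx -865.8$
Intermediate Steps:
$D{\left(r \right)} = 3 + \frac{r}{20}$ ($D{\left(r \right)} = 3 - \frac{r \frac{1}{-5}}{4} = 3 - \frac{r \left(- \frac{1}{5}\right)}{4} = 3 - \frac{\left(- \frac{1}{5}\right) r}{4} = 3 + \frac{r}{20}$)
$D{\left(-24 \right)} W = \left(3 + \frac{1}{20} \left(-24\right)\right) \left(-481\right) = \left(3 - \frac{6}{5}\right) \left(-481\right) = \frac{9}{5} \left(-481\right) = - \frac{4329}{5}$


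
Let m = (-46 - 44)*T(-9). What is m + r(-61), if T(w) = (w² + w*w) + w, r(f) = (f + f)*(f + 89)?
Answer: -17186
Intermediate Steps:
r(f) = 2*f*(89 + f) (r(f) = (2*f)*(89 + f) = 2*f*(89 + f))
T(w) = w + 2*w² (T(w) = (w² + w²) + w = 2*w² + w = w + 2*w²)
m = -13770 (m = (-46 - 44)*(-9*(1 + 2*(-9))) = -(-810)*(1 - 18) = -(-810)*(-17) = -90*153 = -13770)
m + r(-61) = -13770 + 2*(-61)*(89 - 61) = -13770 + 2*(-61)*28 = -13770 - 3416 = -17186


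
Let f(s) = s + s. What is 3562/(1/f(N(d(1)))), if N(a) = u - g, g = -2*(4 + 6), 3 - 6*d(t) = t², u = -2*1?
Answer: 128232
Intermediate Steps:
u = -2
d(t) = ½ - t²/6
g = -20 (g = -2*10 = -20)
N(a) = 18 (N(a) = -2 - 1*(-20) = -2 + 20 = 18)
f(s) = 2*s
3562/(1/f(N(d(1)))) = 3562/(1/(2*18)) = 3562/(1/36) = 3562*36 = 128232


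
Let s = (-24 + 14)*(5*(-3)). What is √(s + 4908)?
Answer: 3*√562 ≈ 71.120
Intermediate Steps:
s = 150 (s = -10*(-15) = 150)
√(s + 4908) = √(150 + 4908) = √5058 = 3*√562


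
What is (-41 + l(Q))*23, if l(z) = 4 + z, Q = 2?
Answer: -805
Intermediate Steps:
(-41 + l(Q))*23 = (-41 + (4 + 2))*23 = (-41 + 6)*23 = -35*23 = -805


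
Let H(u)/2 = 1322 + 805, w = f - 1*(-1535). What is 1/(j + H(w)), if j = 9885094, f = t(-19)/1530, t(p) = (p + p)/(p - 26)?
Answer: 1/9889348 ≈ 1.0112e-7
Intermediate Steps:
t(p) = 2*p/(-26 + p) (t(p) = (2*p)/(-26 + p) = 2*p/(-26 + p))
f = 19/34425 (f = (2*(-19)/(-26 - 19))/1530 = (2*(-19)/(-45))*(1/1530) = (2*(-19)*(-1/45))*(1/1530) = (38/45)*(1/1530) = 19/34425 ≈ 0.00055192)
w = 52842394/34425 (w = 19/34425 - 1*(-1535) = 19/34425 + 1535 = 52842394/34425 ≈ 1535.0)
H(u) = 4254 (H(u) = 2*(1322 + 805) = 2*2127 = 4254)
1/(j + H(w)) = 1/(9885094 + 4254) = 1/9889348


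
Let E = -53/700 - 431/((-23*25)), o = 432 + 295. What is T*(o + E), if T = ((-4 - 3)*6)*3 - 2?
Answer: -374897568/4025 ≈ -93142.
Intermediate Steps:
o = 727
E = 10849/16100 (E = -53*1/700 - 431/(-575) = -53/700 - 431*(-1/575) = -53/700 + 431/575 = 10849/16100 ≈ 0.67385)
T = -128 (T = -7*6*3 - 2 = -42*3 - 2 = -126 - 2 = -128)
T*(o + E) = -128*(727 + 10849/16100) = -128*11715549/16100 = -374897568/4025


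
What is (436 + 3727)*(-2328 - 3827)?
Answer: -25623265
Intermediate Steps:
(436 + 3727)*(-2328 - 3827) = 4163*(-6155) = -25623265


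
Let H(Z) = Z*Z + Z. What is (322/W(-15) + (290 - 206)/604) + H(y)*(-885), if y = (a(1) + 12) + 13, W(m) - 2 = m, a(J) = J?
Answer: -1219601359/1963 ≈ -6.2130e+5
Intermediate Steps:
W(m) = 2 + m
y = 26 (y = (1 + 12) + 13 = 13 + 13 = 26)
H(Z) = Z + Z² (H(Z) = Z² + Z = Z + Z²)
(322/W(-15) + (290 - 206)/604) + H(y)*(-885) = (322/(2 - 15) + (290 - 206)/604) + (26*(1 + 26))*(-885) = (322/(-13) + 84*(1/604)) + (26*27)*(-885) = (322*(-1/13) + 21/151) + 702*(-885) = (-322/13 + 21/151) - 621270 = -48349/1963 - 621270 = -1219601359/1963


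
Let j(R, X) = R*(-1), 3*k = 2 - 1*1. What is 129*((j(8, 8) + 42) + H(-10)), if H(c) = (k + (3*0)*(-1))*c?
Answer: 3956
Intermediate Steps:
k = ⅓ (k = (2 - 1*1)/3 = (2 - 1)/3 = (⅓)*1 = ⅓ ≈ 0.33333)
j(R, X) = -R
H(c) = c/3 (H(c) = (⅓ + (3*0)*(-1))*c = (⅓ + 0*(-1))*c = (⅓ + 0)*c = c/3)
129*((j(8, 8) + 42) + H(-10)) = 129*((-1*8 + 42) + (⅓)*(-10)) = 129*((-8 + 42) - 10/3) = 129*(34 - 10/3) = 129*(92/3) = 3956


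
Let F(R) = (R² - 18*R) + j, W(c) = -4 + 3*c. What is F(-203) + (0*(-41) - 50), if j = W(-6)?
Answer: 44791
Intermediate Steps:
j = -22 (j = -4 + 3*(-6) = -4 - 18 = -22)
F(R) = -22 + R² - 18*R (F(R) = (R² - 18*R) - 22 = -22 + R² - 18*R)
F(-203) + (0*(-41) - 50) = (-22 + (-203)² - 18*(-203)) + (0*(-41) - 50) = (-22 + 41209 + 3654) + (0 - 50) = 44841 - 50 = 44791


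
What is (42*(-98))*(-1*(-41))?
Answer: -168756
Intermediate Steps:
(42*(-98))*(-1*(-41)) = -4116*41 = -168756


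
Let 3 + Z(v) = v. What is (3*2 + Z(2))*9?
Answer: 45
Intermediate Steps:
Z(v) = -3 + v
(3*2 + Z(2))*9 = (3*2 + (-3 + 2))*9 = (6 - 1)*9 = 5*9 = 45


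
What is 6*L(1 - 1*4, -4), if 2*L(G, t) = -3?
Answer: -9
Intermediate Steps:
L(G, t) = -3/2 (L(G, t) = (½)*(-3) = -3/2)
6*L(1 - 1*4, -4) = 6*(-3/2) = -9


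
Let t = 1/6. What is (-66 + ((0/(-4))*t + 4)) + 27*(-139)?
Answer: -3815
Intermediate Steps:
t = ⅙ ≈ 0.16667
(-66 + ((0/(-4))*t + 4)) + 27*(-139) = (-66 + ((0/(-4))*(⅙) + 4)) + 27*(-139) = (-66 + ((0*(-¼))*(⅙) + 4)) - 3753 = (-66 + (0*(⅙) + 4)) - 3753 = (-66 + (0 + 4)) - 3753 = (-66 + 4) - 3753 = -62 - 3753 = -3815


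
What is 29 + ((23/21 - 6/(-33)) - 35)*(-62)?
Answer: 489679/231 ≈ 2119.8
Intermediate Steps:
29 + ((23/21 - 6/(-33)) - 35)*(-62) = 29 + ((23*(1/21) - 6*(-1/33)) - 35)*(-62) = 29 + ((23/21 + 2/11) - 35)*(-62) = 29 + (295/231 - 35)*(-62) = 29 - 7790/231*(-62) = 29 + 482980/231 = 489679/231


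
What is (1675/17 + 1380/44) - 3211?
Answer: -576167/187 ≈ -3081.1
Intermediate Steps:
(1675/17 + 1380/44) - 3211 = (1675*(1/17) + 1380*(1/44)) - 3211 = (1675/17 + 345/11) - 3211 = 24290/187 - 3211 = -576167/187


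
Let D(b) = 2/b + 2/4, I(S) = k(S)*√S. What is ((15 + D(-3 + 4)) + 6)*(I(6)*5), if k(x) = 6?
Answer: 705*√6 ≈ 1726.9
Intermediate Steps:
I(S) = 6*√S
D(b) = ½ + 2/b (D(b) = 2/b + 2*(¼) = 2/b + ½ = ½ + 2/b)
((15 + D(-3 + 4)) + 6)*(I(6)*5) = ((15 + (4 + (-3 + 4))/(2*(-3 + 4))) + 6)*((6*√6)*5) = ((15 + (½)*(4 + 1)/1) + 6)*(30*√6) = ((15 + (½)*1*5) + 6)*(30*√6) = ((15 + 5/2) + 6)*(30*√6) = (35/2 + 6)*(30*√6) = 47*(30*√6)/2 = 705*√6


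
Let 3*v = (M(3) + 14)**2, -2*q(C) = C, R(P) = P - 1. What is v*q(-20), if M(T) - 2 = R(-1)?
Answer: 1960/3 ≈ 653.33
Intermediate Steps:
R(P) = -1 + P
q(C) = -C/2
M(T) = 0 (M(T) = 2 + (-1 - 1) = 2 - 2 = 0)
v = 196/3 (v = (0 + 14)**2/3 = (1/3)*14**2 = (1/3)*196 = 196/3 ≈ 65.333)
v*q(-20) = 196*(-1/2*(-20))/3 = (196/3)*10 = 1960/3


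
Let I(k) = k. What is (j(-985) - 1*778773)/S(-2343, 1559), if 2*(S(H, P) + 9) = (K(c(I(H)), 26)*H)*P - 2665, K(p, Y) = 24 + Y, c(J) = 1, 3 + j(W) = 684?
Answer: 1556184/182639533 ≈ 0.0085205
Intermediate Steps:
j(W) = 681 (j(W) = -3 + 684 = 681)
S(H, P) = -2683/2 + 25*H*P (S(H, P) = -9 + (((24 + 26)*H)*P - 2665)/2 = -9 + ((50*H)*P - 2665)/2 = -9 + (50*H*P - 2665)/2 = -9 + (-2665 + 50*H*P)/2 = -9 + (-2665/2 + 25*H*P) = -2683/2 + 25*H*P)
(j(-985) - 1*778773)/S(-2343, 1559) = (681 - 1*778773)/(-2683/2 + 25*(-2343)*1559) = (681 - 778773)/(-2683/2 - 91318425) = -778092/(-182639533/2) = -778092*(-2/182639533) = 1556184/182639533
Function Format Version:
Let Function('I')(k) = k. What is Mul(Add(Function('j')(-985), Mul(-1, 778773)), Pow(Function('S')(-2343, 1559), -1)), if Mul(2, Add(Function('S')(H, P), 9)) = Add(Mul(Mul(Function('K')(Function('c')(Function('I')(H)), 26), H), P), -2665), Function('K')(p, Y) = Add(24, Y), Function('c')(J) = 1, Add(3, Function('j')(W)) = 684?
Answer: Rational(1556184, 182639533) ≈ 0.0085205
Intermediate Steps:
Function('j')(W) = 681 (Function('j')(W) = Add(-3, 684) = 681)
Function('S')(H, P) = Add(Rational(-2683, 2), Mul(25, H, P)) (Function('S')(H, P) = Add(-9, Mul(Rational(1, 2), Add(Mul(Mul(Add(24, 26), H), P), -2665))) = Add(-9, Mul(Rational(1, 2), Add(Mul(Mul(50, H), P), -2665))) = Add(-9, Mul(Rational(1, 2), Add(Mul(50, H, P), -2665))) = Add(-9, Mul(Rational(1, 2), Add(-2665, Mul(50, H, P)))) = Add(-9, Add(Rational(-2665, 2), Mul(25, H, P))) = Add(Rational(-2683, 2), Mul(25, H, P)))
Mul(Add(Function('j')(-985), Mul(-1, 778773)), Pow(Function('S')(-2343, 1559), -1)) = Mul(Add(681, Mul(-1, 778773)), Pow(Add(Rational(-2683, 2), Mul(25, -2343, 1559)), -1)) = Mul(Add(681, -778773), Pow(Add(Rational(-2683, 2), -91318425), -1)) = Mul(-778092, Pow(Rational(-182639533, 2), -1)) = Mul(-778092, Rational(-2, 182639533)) = Rational(1556184, 182639533)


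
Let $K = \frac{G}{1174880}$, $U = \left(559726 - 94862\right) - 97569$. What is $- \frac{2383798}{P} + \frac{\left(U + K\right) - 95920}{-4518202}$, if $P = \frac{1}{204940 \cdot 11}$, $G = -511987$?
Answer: $- \frac{4075209897756760968524459}{758335023680} \approx -5.3739 \cdot 10^{12}$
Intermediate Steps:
$U = 367295$ ($U = 464864 - 97569 = 367295$)
$P = \frac{1}{2254340} \approx 4.4359 \cdot 10^{-7}$
$K = - \frac{73141}{167840}$ ($K = - \frac{511987}{1174880} = \left(-511987\right) \frac{1}{1174880} = - \frac{73141}{167840} \approx -0.43578$)
$- \frac{2383798}{P} + \frac{\left(U + K\right) - 95920}{-4518202} = - 2383798 \frac{1}{\frac{1}{2254340}} + \frac{\left(367295 - \frac{73141}{167840}\right) - 95920}{-4518202} = \left(-2383798\right) 2254340 + \left(\frac{61646719659}{167840} - 95920\right) \left(- \frac{1}{4518202}\right) = -5373891183320 + \frac{45547506859}{167840} \left(- \frac{1}{4518202}\right) = -5373891183320 - \frac{45547506859}{758335023680} = - \frac{4075209897756760968524459}{758335023680}$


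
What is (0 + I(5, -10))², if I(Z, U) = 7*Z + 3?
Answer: 1444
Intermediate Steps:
I(Z, U) = 3 + 7*Z
(0 + I(5, -10))² = (0 + (3 + 7*5))² = (0 + (3 + 35))² = (0 + 38)² = 38² = 1444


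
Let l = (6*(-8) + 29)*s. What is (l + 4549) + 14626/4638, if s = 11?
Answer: 10071773/2319 ≈ 4343.2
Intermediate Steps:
l = -209 (l = (6*(-8) + 29)*11 = (-48 + 29)*11 = -19*11 = -209)
(l + 4549) + 14626/4638 = (-209 + 4549) + 14626/4638 = 4340 + 14626*(1/4638) = 4340 + 7313/2319 = 10071773/2319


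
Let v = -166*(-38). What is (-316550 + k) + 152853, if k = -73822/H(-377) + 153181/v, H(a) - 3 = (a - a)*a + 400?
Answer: -416542009661/2542124 ≈ -1.6386e+5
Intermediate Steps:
H(a) = 403 (H(a) = 3 + ((a - a)*a + 400) = 3 + (0*a + 400) = 3 + (0 + 400) = 3 + 400 = 403)
v = 6308
k = -403937233/2542124 (k = -73822/403 + 153181/6308 = -403937233/2542124 ≈ -158.90)
(-316550 + k) + 152853 = (-316550 - 403937233/2542124) + 152853 = -805113289433/2542124 + 152853 = -416542009661/2542124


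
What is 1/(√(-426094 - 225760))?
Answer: -I*√651854/651854 ≈ -0.0012386*I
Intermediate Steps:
1/(√(-426094 - 225760)) = 1/(√(-651854)) = 1/(I*√651854) = -I*√651854/651854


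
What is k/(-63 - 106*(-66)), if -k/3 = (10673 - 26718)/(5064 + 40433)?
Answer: 16045/105143567 ≈ 0.00015260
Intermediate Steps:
k = 48135/45497 (k = -3*(10673 - 26718)/(5064 + 40433) = -(-48135)/45497 = -3*(-16045/45497) = 48135/45497 ≈ 1.0580)
k/(-63 - 106*(-66)) = 48135/(45497*(-63 - 106*(-66))) = 48135/(45497*(-63 + 6996)) = (48135/45497)/6933 = (48135/45497)*(1/6933) = 16045/105143567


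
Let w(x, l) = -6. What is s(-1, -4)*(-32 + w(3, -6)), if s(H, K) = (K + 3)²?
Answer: -38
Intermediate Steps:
s(H, K) = (3 + K)²
s(-1, -4)*(-32 + w(3, -6)) = (3 - 4)²*(-32 - 6) = (-1)²*(-38) = 1*(-38) = -38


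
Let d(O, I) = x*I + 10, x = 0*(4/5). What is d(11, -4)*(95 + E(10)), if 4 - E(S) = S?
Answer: 890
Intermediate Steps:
E(S) = 4 - S
x = 0 (x = 0*(4*(⅕)) = 0*(⅘) = 0)
d(O, I) = 10 (d(O, I) = 0*I + 10 = 0 + 10 = 10)
d(11, -4)*(95 + E(10)) = 10*(95 + (4 - 1*10)) = 10*(95 + (4 - 10)) = 10*(95 - 6) = 10*89 = 890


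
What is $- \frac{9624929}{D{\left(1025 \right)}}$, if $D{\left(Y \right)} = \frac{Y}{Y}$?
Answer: $-9624929$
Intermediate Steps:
$D{\left(Y \right)} = 1$
$- \frac{9624929}{D{\left(1025 \right)}} = - \frac{9624929}{1} = \left(-9624929\right) 1 = -9624929$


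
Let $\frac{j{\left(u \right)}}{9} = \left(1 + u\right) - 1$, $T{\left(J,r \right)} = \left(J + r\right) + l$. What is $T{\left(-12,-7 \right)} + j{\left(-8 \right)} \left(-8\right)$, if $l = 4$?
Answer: $561$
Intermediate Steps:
$T{\left(J,r \right)} = 4 + J + r$ ($T{\left(J,r \right)} = \left(J + r\right) + 4 = 4 + J + r$)
$j{\left(u \right)} = 9 u$ ($j{\left(u \right)} = 9 \left(\left(1 + u\right) - 1\right) = 9 u$)
$T{\left(-12,-7 \right)} + j{\left(-8 \right)} \left(-8\right) = \left(4 - 12 - 7\right) + 9 \left(-8\right) \left(-8\right) = -15 - -576 = -15 + 576 = 561$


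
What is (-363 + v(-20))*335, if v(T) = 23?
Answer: -113900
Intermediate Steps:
(-363 + v(-20))*335 = (-363 + 23)*335 = -340*335 = -113900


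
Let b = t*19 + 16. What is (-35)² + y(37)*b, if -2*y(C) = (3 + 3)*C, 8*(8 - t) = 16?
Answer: -13205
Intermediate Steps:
t = 6 (t = 8 - ⅛*16 = 8 - 2 = 6)
b = 130 (b = 6*19 + 16 = 114 + 16 = 130)
y(C) = -3*C (y(C) = -(3 + 3)*C/2 = -3*C)
(-35)² + y(37)*b = (-35)² - 3*37*130 = 1225 - 111*130 = 1225 - 14430 = -13205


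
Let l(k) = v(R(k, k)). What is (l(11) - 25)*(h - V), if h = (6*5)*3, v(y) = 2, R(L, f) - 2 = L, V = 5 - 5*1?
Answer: -2070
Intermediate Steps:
V = 0 (V = 5 - 5 = 0)
R(L, f) = 2 + L
l(k) = 2
h = 90 (h = 30*3 = 90)
(l(11) - 25)*(h - V) = (2 - 25)*(90 - 1*0) = -23*(90 + 0) = -23*90 = -2070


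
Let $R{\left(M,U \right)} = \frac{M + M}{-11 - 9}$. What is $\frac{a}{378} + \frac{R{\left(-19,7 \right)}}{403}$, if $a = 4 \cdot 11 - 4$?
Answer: $\frac{84191}{761670} \approx 0.11053$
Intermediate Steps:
$R{\left(M,U \right)} = - \frac{M}{10}$ ($R{\left(M,U \right)} = \frac{2 M}{-20} = 2 M \left(- \frac{1}{20}\right) = - \frac{M}{10}$)
$a = 40$ ($a = 44 - 4 = 40$)
$\frac{a}{378} + \frac{R{\left(-19,7 \right)}}{403} = \frac{40}{378} + \frac{\left(- \frac{1}{10}\right) \left(-19\right)}{403} = 40 \cdot \frac{1}{378} + \frac{19}{10} \cdot \frac{1}{403} = \frac{20}{189} + \frac{19}{4030} = \frac{84191}{761670}$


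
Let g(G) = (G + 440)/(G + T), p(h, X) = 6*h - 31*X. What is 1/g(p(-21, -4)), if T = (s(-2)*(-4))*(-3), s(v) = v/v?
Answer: 5/219 ≈ 0.022831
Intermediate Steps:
s(v) = 1
p(h, X) = -31*X + 6*h
T = 12 (T = (1*(-4))*(-3) = -4*(-3) = 12)
g(G) = (440 + G)/(12 + G) (g(G) = (G + 440)/(G + 12) = (440 + G)/(12 + G))
1/g(p(-21, -4)) = 1/((440 + (-31*(-4) + 6*(-21)))/(12 + (-31*(-4) + 6*(-21)))) = 1/((440 + (124 - 126))/(12 + (124 - 126))) = 1/((440 - 2)/(12 - 2)) = 1/(438/10) = 1/((⅒)*438) = 1/(219/5) = 5/219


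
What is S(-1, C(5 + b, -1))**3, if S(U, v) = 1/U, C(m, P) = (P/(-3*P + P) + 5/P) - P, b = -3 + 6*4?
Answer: -1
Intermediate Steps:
b = 21 (b = -3 + 24 = 21)
C(m, P) = -1/2 - P + 5/P (C(m, P) = (P/((-2*P)) + 5/P) - P = (P*(-1/(2*P)) + 5/P) - P = (-1/2 + 5/P) - P = -1/2 - P + 5/P)
S(-1, C(5 + b, -1))**3 = (1/(-1))**3 = (-1)**3 = -1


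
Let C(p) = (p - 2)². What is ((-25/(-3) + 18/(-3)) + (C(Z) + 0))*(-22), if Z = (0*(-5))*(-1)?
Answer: -418/3 ≈ -139.33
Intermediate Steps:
Z = 0 (Z = 0*(-1) = 0)
C(p) = (-2 + p)²
((-25/(-3) + 18/(-3)) + (C(Z) + 0))*(-22) = ((-25/(-3) + 18/(-3)) + ((-2 + 0)² + 0))*(-22) = ((-25*(-⅓) + 18*(-⅓)) + ((-2)² + 0))*(-22) = ((25/3 - 6) + (4 + 0))*(-22) = (7/3 + 4)*(-22) = (19/3)*(-22) = -418/3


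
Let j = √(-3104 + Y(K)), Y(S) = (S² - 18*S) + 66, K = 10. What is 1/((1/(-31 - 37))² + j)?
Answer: 4624/66667130369 - 21381376*I*√3118/66667130369 ≈ 6.936e-8 - 0.017909*I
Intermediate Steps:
Y(S) = 66 + S² - 18*S
j = I*√3118 (j = √(-3104 + (66 + 10² - 18*10)) = √(-3104 + (66 + 100 - 180)) = √(-3104 - 14) = √(-3118) = I*√3118 ≈ 55.839*I)
1/((1/(-31 - 37))² + j) = 1/((1/(-31 - 37))² + I*√3118) = 1/((1/(-68))² + I*√3118) = 1/((-1/68)² + I*√3118) = 1/(1/4624 + I*√3118)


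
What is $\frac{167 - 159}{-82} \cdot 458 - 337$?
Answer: $- \frac{15649}{41} \approx -381.68$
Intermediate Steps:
$\frac{167 - 159}{-82} \cdot 458 - 337 = 8 \left(- \frac{1}{82}\right) 458 - 337 = \left(- \frac{4}{41}\right) 458 - 337 = - \frac{1832}{41} - 337 = - \frac{15649}{41}$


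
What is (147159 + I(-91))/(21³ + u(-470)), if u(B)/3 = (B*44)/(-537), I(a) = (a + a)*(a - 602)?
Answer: 48918015/1678399 ≈ 29.146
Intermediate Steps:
I(a) = 2*a*(-602 + a) (I(a) = (2*a)*(-602 + a) = 2*a*(-602 + a))
u(B) = -44*B/179 (u(B) = 3*((B*44)/(-537)) = 3*((44*B)*(-1/537)) = 3*(-44*B/537) = -44*B/179)
(147159 + I(-91))/(21³ + u(-470)) = (147159 + 2*(-91)*(-602 - 91))/(21³ - 44/179*(-470)) = (147159 + 2*(-91)*(-693))/(9261 + 20680/179) = (147159 + 126126)/(1678399/179) = 273285*(179/1678399) = 48918015/1678399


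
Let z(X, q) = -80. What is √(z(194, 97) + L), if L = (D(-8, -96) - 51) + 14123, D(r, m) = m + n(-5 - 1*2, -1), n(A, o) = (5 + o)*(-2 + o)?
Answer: 2*√3471 ≈ 117.83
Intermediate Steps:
n(A, o) = (-2 + o)*(5 + o)
D(r, m) = -12 + m (D(r, m) = m + (-10 + (-1)² + 3*(-1)) = m + (-10 + 1 - 3) = m - 12 = -12 + m)
L = 13964 (L = ((-12 - 96) - 51) + 14123 = (-108 - 51) + 14123 = -159 + 14123 = 13964)
√(z(194, 97) + L) = √(-80 + 13964) = √13884 = 2*√3471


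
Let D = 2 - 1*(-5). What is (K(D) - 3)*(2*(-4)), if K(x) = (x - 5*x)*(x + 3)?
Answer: 2264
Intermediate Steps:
D = 7 (D = 2 + 5 = 7)
K(x) = -4*x*(3 + x) (K(x) = (-4*x)*(3 + x) = -4*x*(3 + x))
(K(D) - 3)*(2*(-4)) = (-4*7*(3 + 7) - 3)*(2*(-4)) = (-4*7*10 - 3)*(-8) = (-280 - 3)*(-8) = -283*(-8) = 2264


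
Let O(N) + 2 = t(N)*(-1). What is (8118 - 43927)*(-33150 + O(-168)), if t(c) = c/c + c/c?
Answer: 1187211586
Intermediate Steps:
t(c) = 2 (t(c) = 1 + 1 = 2)
O(N) = -4 (O(N) = -2 + 2*(-1) = -2 - 2 = -4)
(8118 - 43927)*(-33150 + O(-168)) = (8118 - 43927)*(-33150 - 4) = -35809*(-33154) = 1187211586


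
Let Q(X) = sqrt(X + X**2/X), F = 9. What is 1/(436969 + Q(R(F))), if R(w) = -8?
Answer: 436969/190941906977 - 4*I/190941906977 ≈ 2.2885e-6 - 2.0949e-11*I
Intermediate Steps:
Q(X) = sqrt(2)*sqrt(X) (Q(X) = sqrt(X + X) = sqrt(2*X) = sqrt(2)*sqrt(X))
1/(436969 + Q(R(F))) = 1/(436969 + sqrt(2)*sqrt(-8)) = 1/(436969 + sqrt(2)*(2*I*sqrt(2))) = 1/(436969 + 4*I) = (436969 - 4*I)/190941906977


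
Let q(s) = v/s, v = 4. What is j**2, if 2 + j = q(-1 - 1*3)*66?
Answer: 4624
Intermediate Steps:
q(s) = 4/s
j = -68 (j = -2 + (4/(-1 - 1*3))*66 = -2 + (4/(-1 - 3))*66 = -2 + (4/(-4))*66 = -2 + (4*(-1/4))*66 = -2 - 1*66 = -2 - 66 = -68)
j**2 = (-68)**2 = 4624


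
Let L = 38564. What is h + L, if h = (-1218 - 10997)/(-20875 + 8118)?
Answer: 491973163/12757 ≈ 38565.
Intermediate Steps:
h = 12215/12757 (h = -12215/(-12757) = -12215*(-1/12757) = 12215/12757 ≈ 0.95751)
h + L = 12215/12757 + 38564 = 491973163/12757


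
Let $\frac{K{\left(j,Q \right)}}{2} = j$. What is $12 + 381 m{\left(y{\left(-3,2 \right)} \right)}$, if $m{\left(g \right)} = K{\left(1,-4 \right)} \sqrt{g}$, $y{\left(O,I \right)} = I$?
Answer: $12 + 762 \sqrt{2} \approx 1089.6$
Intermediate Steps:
$K{\left(j,Q \right)} = 2 j$
$m{\left(g \right)} = 2 \sqrt{g}$ ($m{\left(g \right)} = 2 \cdot 1 \sqrt{g} = 2 \sqrt{g}$)
$12 + 381 m{\left(y{\left(-3,2 \right)} \right)} = 12 + 381 \cdot 2 \sqrt{2} = 12 + 762 \sqrt{2}$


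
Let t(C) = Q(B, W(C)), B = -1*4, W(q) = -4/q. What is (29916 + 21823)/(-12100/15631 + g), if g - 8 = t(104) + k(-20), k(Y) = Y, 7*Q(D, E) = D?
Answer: -73521119/18964 ≈ -3876.9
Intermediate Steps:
B = -4
Q(D, E) = D/7
t(C) = -4/7 (t(C) = (⅐)*(-4) = -4/7)
g = -88/7 (g = 8 + (-4/7 - 20) = 8 - 144/7 = -88/7 ≈ -12.571)
(29916 + 21823)/(-12100/15631 + g) = (29916 + 21823)/(-12100/15631 - 88/7) = 51739/(-12100*1/15631 - 88/7) = 51739/(-1100/1421 - 88/7) = 51739/(-18964/1421) = 51739*(-1421/18964) = -73521119/18964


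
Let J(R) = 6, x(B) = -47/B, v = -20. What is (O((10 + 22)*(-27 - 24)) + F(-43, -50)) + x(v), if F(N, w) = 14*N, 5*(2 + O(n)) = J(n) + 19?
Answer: -11933/20 ≈ -596.65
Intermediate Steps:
O(n) = 3 (O(n) = -2 + (6 + 19)/5 = -2 + (⅕)*25 = -2 + 5 = 3)
(O((10 + 22)*(-27 - 24)) + F(-43, -50)) + x(v) = (3 + 14*(-43)) - 47/(-20) = (3 - 602) - 47*(-1/20) = -599 + 47/20 = -11933/20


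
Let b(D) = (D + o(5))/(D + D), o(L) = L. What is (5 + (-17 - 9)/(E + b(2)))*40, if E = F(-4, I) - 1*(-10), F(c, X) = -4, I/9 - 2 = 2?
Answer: 2040/31 ≈ 65.806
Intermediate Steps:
I = 36 (I = 18 + 9*2 = 18 + 18 = 36)
b(D) = (5 + D)/(2*D) (b(D) = (D + 5)/(D + D) = (5 + D)/((2*D)) = (5 + D)*(1/(2*D)) = (5 + D)/(2*D))
E = 6 (E = -4 - 1*(-10) = -4 + 10 = 6)
(5 + (-17 - 9)/(E + b(2)))*40 = (5 + (-17 - 9)/(6 + (1/2)*(5 + 2)/2))*40 = (5 - 26/(6 + (1/2)*(1/2)*7))*40 = (5 - 26/(6 + 7/4))*40 = (5 - 26/31/4)*40 = (5 - 26*4/31)*40 = (5 - 104/31)*40 = (51/31)*40 = 2040/31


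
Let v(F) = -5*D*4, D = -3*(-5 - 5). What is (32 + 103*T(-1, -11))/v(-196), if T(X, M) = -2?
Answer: 29/100 ≈ 0.29000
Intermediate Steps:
D = 30 (D = -3*(-10) = 30)
v(F) = -600 (v(F) = -5*30*4 = -150*4 = -600)
(32 + 103*T(-1, -11))/v(-196) = (32 + 103*(-2))/(-600) = (32 - 206)*(-1/600) = -174*(-1/600) = 29/100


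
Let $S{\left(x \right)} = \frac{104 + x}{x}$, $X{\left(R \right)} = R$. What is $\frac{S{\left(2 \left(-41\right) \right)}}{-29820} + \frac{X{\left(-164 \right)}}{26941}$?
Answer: $- \frac{200213329}{32938605420} \approx -0.0060784$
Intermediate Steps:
$S{\left(x \right)} = \frac{104 + x}{x}$
$\frac{S{\left(2 \left(-41\right) \right)}}{-29820} + \frac{X{\left(-164 \right)}}{26941} = \frac{\frac{1}{2 \left(-41\right)} \left(104 + 2 \left(-41\right)\right)}{-29820} - \frac{164}{26941} = \frac{104 - 82}{-82} \left(- \frac{1}{29820}\right) - \frac{164}{26941} = \left(- \frac{1}{82}\right) 22 \left(- \frac{1}{29820}\right) - \frac{164}{26941} = \left(- \frac{11}{41}\right) \left(- \frac{1}{29820}\right) - \frac{164}{26941} = \frac{11}{1222620} - \frac{164}{26941} = - \frac{200213329}{32938605420}$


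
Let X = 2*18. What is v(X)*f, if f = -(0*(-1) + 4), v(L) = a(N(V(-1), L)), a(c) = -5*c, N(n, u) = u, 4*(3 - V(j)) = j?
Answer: 720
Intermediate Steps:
V(j) = 3 - j/4
X = 36
v(L) = -5*L
f = -4 (f = -(0 + 4) = -1*4 = -4)
v(X)*f = -5*36*(-4) = -180*(-4) = 720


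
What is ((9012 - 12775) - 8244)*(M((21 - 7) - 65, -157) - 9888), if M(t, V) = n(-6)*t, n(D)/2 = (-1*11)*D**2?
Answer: -366261528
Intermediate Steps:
n(D) = -22*D**2 (n(D) = 2*((-1*11)*D**2) = 2*(-11*D**2) = -22*D**2)
M(t, V) = -792*t (M(t, V) = (-22*(-6)**2)*t = (-22*36)*t = -792*t)
((9012 - 12775) - 8244)*(M((21 - 7) - 65, -157) - 9888) = ((9012 - 12775) - 8244)*(-792*((21 - 7) - 65) - 9888) = (-3763 - 8244)*(-792*(14 - 65) - 9888) = -12007*(-792*(-51) - 9888) = -12007*(40392 - 9888) = -12007*30504 = -366261528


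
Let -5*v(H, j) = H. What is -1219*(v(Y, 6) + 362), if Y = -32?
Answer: -2245398/5 ≈ -4.4908e+5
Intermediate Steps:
v(H, j) = -H/5
-1219*(v(Y, 6) + 362) = -1219*(-⅕*(-32) + 362) = -1219*(32/5 + 362) = -1219*1842/5 = -2245398/5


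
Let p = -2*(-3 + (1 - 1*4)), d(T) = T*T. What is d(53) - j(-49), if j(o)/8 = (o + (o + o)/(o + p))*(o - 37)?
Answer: -1075987/37 ≈ -29081.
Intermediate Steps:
d(T) = T²
p = 12 (p = -2*(-3 + (1 - 4)) = -2*(-3 - 3) = -2*(-6) = 12)
j(o) = 8*(-37 + o)*(o + 2*o/(12 + o)) (j(o) = 8*((o + (o + o)/(o + 12))*(o - 37)) = 8*((o + (2*o)/(12 + o))*(-37 + o)) = 8*((o + 2*o/(12 + o))*(-37 + o)) = 8*((-37 + o)*(o + 2*o/(12 + o))) = 8*(-37 + o)*(o + 2*o/(12 + o)))
d(53) - j(-49) = 53² - 8*(-49)*(-518 + (-49)² - 23*(-49))/(12 - 49) = 2809 - 8*(-49)*(-518 + 2401 + 1127)/(-37) = 2809 - 8*(-49)*(-1)*3010/37 = 2809 - 1*1179920/37 = 2809 - 1179920/37 = -1075987/37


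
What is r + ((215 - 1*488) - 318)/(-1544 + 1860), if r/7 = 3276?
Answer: 7245921/316 ≈ 22930.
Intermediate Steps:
r = 22932 (r = 7*3276 = 22932)
r + ((215 - 1*488) - 318)/(-1544 + 1860) = 22932 + ((215 - 1*488) - 318)/(-1544 + 1860) = 22932 + ((215 - 488) - 318)/316 = 22932 + (-273 - 318)*(1/316) = 22932 - 591*1/316 = 22932 - 591/316 = 7245921/316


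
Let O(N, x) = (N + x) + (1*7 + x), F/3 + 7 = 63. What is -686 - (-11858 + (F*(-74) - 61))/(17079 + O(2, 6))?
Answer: -3902083/5700 ≈ -684.58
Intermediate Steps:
F = 168 (F = -21 + 3*63 = -21 + 189 = 168)
O(N, x) = 7 + N + 2*x (O(N, x) = (N + x) + (7 + x) = 7 + N + 2*x)
-686 - (-11858 + (F*(-74) - 61))/(17079 + O(2, 6)) = -686 - (-11858 + (168*(-74) - 61))/(17079 + (7 + 2 + 2*6)) = -686 - (-11858 + (-12432 - 61))/(17079 + (7 + 2 + 12)) = -686 - (-11858 - 12493)/(17079 + 21) = -686 - (-24351)/17100 = -686 - 1*(-8117/5700) = -686 + 8117/5700 = -3902083/5700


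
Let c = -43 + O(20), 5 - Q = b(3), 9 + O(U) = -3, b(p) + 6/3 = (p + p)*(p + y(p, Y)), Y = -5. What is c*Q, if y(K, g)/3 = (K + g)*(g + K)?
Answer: 4565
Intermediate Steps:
y(K, g) = 3*(K + g)² (y(K, g) = 3*((K + g)*(g + K)) = 3*((K + g)*(K + g)) = 3*(K + g)²)
b(p) = -2 + 2*p*(p + 3*(-5 + p)²) (b(p) = -2 + (p + p)*(p + 3*(p - 5)²) = -2 + (2*p)*(p + 3*(-5 + p)²) = -2 + 2*p*(p + 3*(-5 + p)²))
O(U) = -12 (O(U) = -9 - 3 = -12)
Q = -83 (Q = 5 - (-2 + 2*3² + 6*3*(-5 + 3)²) = 5 - (-2 + 2*9 + 6*3*(-2)²) = 5 - (-2 + 18 + 6*3*4) = 5 - (-2 + 18 + 72) = 5 - 1*88 = 5 - 88 = -83)
c = -55 (c = -43 - 12 = -55)
c*Q = -55*(-83) = 4565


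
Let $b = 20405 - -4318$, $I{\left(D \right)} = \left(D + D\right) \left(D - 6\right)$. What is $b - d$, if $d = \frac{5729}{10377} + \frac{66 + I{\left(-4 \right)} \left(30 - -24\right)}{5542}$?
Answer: $\frac{41815470613}{1691451} \approx 24722.0$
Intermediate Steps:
$I{\left(D \right)} = 2 D \left(-6 + D\right)$
$d = \frac{2272460}{1691451}$ ($d = \frac{5729}{10377} + \frac{66 + 2 \left(-4\right) \left(-6 - 4\right) \left(30 - -24\right)}{5542} = 5729 \cdot \frac{1}{10377} + \left(66 + 2 \left(-4\right) \left(-10\right) \left(30 + 24\right)\right) \frac{1}{5542} = \frac{5729}{10377} + \left(66 + 80 \cdot 54\right) \frac{1}{5542} = \frac{5729}{10377} + \left(66 + 4320\right) \frac{1}{5542} = \frac{5729}{10377} + 4386 \cdot \frac{1}{5542} = \frac{5729}{10377} + \frac{129}{163} = \frac{2272460}{1691451} \approx 1.3435$)
$b = 24723$ ($b = 20405 + 4318 = 24723$)
$b - d = 24723 - \frac{2272460}{1691451} = \frac{41815470613}{1691451}$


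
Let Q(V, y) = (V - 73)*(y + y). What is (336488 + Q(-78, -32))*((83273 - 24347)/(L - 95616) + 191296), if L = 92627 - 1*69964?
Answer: 4830744368892624/72953 ≈ 6.6217e+10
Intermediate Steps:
L = 22663 (L = 92627 - 69964 = 22663)
Q(V, y) = 2*y*(-73 + V) (Q(V, y) = (-73 + V)*(2*y) = 2*y*(-73 + V))
(336488 + Q(-78, -32))*((83273 - 24347)/(L - 95616) + 191296) = (336488 + 2*(-32)*(-73 - 78))*((83273 - 24347)/(22663 - 95616) + 191296) = (336488 + 2*(-32)*(-151))*(58926/(-72953) + 191296) = (336488 + 9664)*(58926*(-1/72953) + 191296) = 346152*(-58926/72953 + 191296) = 346152*(13955558162/72953) = 4830744368892624/72953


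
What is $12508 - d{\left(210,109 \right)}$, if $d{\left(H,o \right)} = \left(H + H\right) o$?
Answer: $-33272$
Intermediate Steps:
$d{\left(H,o \right)} = 2 H o$
$12508 - d{\left(210,109 \right)} = 12508 - 2 \cdot 210 \cdot 109 = 12508 - 45780 = -33272$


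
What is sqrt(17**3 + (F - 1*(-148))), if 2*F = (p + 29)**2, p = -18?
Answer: sqrt(20486)/2 ≈ 71.565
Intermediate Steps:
F = 121/2 (F = (-18 + 29)**2/2 = (1/2)*11**2 = (1/2)*121 = 121/2 ≈ 60.500)
sqrt(17**3 + (F - 1*(-148))) = sqrt(17**3 + (121/2 - 1*(-148))) = sqrt(4913 + (121/2 + 148)) = sqrt(4913 + 417/2) = sqrt(10243/2) = sqrt(20486)/2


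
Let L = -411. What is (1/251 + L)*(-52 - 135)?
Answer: 19290920/251 ≈ 76856.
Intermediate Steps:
(1/251 + L)*(-52 - 135) = (1/251 - 411)*(-52 - 135) = (1/251 - 411)*(-187) = -103160/251*(-187) = 19290920/251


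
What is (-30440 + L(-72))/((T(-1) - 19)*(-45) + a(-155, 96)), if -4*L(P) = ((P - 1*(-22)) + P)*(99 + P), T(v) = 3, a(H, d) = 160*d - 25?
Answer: -59233/32110 ≈ -1.8447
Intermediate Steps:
a(H, d) = -25 + 160*d
L(P) = -(22 + 2*P)*(99 + P)/4 (L(P) = -((P - 1*(-22)) + P)*(99 + P)/4 = -((P + 22) + P)*(99 + P)/4 = -((22 + P) + P)*(99 + P)/4 = -(22 + 2*P)*(99 + P)/4)
(-30440 + L(-72))/((T(-1) - 19)*(-45) + a(-155, 96)) = (-30440 + (-1089/2 - 55*(-72) - ½*(-72)²))/((3 - 19)*(-45) + (-25 + 160*96)) = (-30440 + (-1089/2 + 3960 - ½*5184))/(-16*(-45) + (-25 + 15360)) = (-30440 + (-1089/2 + 3960 - 2592))/(720 + 15335) = (-30440 + 1647/2)/16055 = -59233/2*1/16055 = -59233/32110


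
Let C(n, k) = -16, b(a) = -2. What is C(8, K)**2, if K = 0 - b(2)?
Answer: 256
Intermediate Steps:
K = 2 (K = 0 - 1*(-2) = 0 + 2 = 2)
C(8, K)**2 = (-16)**2 = 256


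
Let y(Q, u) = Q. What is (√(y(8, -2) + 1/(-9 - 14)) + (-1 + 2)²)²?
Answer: (23 + √4209)²/529 ≈ 14.598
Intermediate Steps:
(√(y(8, -2) + 1/(-9 - 14)) + (-1 + 2)²)² = (√(8 + 1/(-9 - 14)) + (-1 + 2)²)² = (√(8 + 1/(-23)) + 1²)² = (√(8 - 1/23) + 1)² = (√(183/23) + 1)² = (√4209/23 + 1)² = (1 + √4209/23)²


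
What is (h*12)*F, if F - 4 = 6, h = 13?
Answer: 1560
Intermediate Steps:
F = 10 (F = 4 + 6 = 10)
(h*12)*F = (13*12)*10 = 156*10 = 1560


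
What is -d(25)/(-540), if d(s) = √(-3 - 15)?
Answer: I*√2/180 ≈ 0.0078567*I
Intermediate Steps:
d(s) = 3*I*√2 (d(s) = √(-18) = 3*I*√2)
-d(25)/(-540) = -3*I*√2/(-540) = -3*I*√2*(-1)/540 = -(-1)*I*√2/180 = I*√2/180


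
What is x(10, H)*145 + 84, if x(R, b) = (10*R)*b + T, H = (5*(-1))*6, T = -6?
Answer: -435786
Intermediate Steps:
H = -30 (H = -5*6 = -30)
x(R, b) = -6 + 10*R*b (x(R, b) = (10*R)*b - 6 = 10*R*b - 6 = -6 + 10*R*b)
x(10, H)*145 + 84 = (-6 + 10*10*(-30))*145 + 84 = (-6 - 3000)*145 + 84 = -3006*145 + 84 = -435870 + 84 = -435786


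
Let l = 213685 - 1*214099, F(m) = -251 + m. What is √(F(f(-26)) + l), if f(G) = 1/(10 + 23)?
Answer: 2*I*√181038/33 ≈ 25.787*I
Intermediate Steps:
f(G) = 1/33
l = -414 (l = 213685 - 214099 = -414)
√(F(f(-26)) + l) = √((-251 + 1/33) - 414) = √(-8282/33 - 414) = √(-21944/33) = 2*I*√181038/33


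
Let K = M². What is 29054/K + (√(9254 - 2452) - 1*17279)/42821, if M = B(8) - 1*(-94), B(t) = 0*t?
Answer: 545722045/189183178 + √6802/42821 ≈ 2.8865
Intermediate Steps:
B(t) = 0
M = 94 (M = 0 - 1*(-94) = 0 + 94 = 94)
K = 8836 (K = 94² = 8836)
29054/K + (√(9254 - 2452) - 1*17279)/42821 = 29054/8836 + (√(9254 - 2452) - 1*17279)/42821 = 29054*(1/8836) + (√6802 - 17279)*(1/42821) = 14527/4418 + (-17279 + √6802)*(1/42821) = 14527/4418 + (-17279/42821 + √6802/42821) = 545722045/189183178 + √6802/42821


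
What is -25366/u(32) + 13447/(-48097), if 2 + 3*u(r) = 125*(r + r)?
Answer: -89705586/9159043 ≈ -9.7942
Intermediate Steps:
u(r) = -⅔ + 250*r/3 (u(r) = -⅔ + (125*(r + r))/3 = -⅔ + (125*(2*r))/3 = -⅔ + (250*r)/3 = -⅔ + 250*r/3)
-25366/u(32) + 13447/(-48097) = -25366/(-⅔ + (250/3)*32) + 13447/(-48097) = -25366/(-⅔ + 8000/3) + 13447*(-1/48097) = -25366/2666 - 1921/6871 = -25366*1/2666 - 1921/6871 = -12683/1333 - 1921/6871 = -89705586/9159043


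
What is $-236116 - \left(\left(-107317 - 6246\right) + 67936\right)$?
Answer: $-190489$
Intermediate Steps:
$-236116 - \left(\left(-107317 - 6246\right) + 67936\right) = -236116 - \left(-113563 + 67936\right) = -236116 - -45627 = -236116 + 45627 = -190489$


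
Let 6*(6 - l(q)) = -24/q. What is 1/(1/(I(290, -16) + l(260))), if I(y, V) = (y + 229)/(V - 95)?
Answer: 3222/2405 ≈ 1.3397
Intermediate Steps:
I(y, V) = (229 + y)/(-95 + V)
l(q) = 6 + 4/q (l(q) = 6 - (-4)/q = 6 + 4/q)
1/(1/(I(290, -16) + l(260))) = 1/(1/((229 + 290)/(-95 - 16) + (6 + 4/260))) = 1/(1/(519/(-111) + (6 + 4*(1/260)))) = 1/(1/(-1/111*519 + (6 + 1/65))) = 1/(1/(-173/37 + 391/65)) = 1/(1/(3222/2405)) = 1/(2405/3222) = 3222/2405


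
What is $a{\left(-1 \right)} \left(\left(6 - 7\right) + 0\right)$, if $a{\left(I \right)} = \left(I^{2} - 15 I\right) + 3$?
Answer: $-19$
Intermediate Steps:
$a{\left(I \right)} = 3 + I^{2} - 15 I$
$a{\left(-1 \right)} \left(\left(6 - 7\right) + 0\right) = \left(3 + \left(-1\right)^{2} - -15\right) \left(\left(6 - 7\right) + 0\right) = \left(3 + 1 + 15\right) \left(\left(6 - 7\right) + 0\right) = 19 \left(\left(6 - 7\right) + 0\right) = 19 \left(-1 + 0\right) = 19 \left(-1\right) = -19$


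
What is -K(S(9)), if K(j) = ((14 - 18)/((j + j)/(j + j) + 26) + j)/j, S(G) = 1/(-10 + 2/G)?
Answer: -595/243 ≈ -2.4486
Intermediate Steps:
K(j) = (-4/27 + j)/j (K(j) = (-4/((2*j)/((2*j)) + 26) + j)/j = (-4/((2*j)*(1/(2*j)) + 26) + j)/j = (-4/(1 + 26) + j)/j = (-4/27 + j)/j)
-K(S(9)) = -(-4/27 - 1*9/(-2 + 10*9))/((-1*9/(-2 + 10*9))) = -(-4/27 - 1*9/(-2 + 90))/((-1*9/(-2 + 90))) = -(-4/27 - 1*9/88)/((-1*9/88)) = -(-4/27 - 1*9*1/88)/((-1*9*1/88)) = -(-4/27 - 9/88)/(-9/88) = -(-88)*(-595)/(9*2376) = -1*595/243 = -595/243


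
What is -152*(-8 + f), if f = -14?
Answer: 3344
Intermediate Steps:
-152*(-8 + f) = -152*(-8 - 14) = -152*(-22) = 3344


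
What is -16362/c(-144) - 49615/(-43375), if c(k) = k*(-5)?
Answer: -1497731/69400 ≈ -21.581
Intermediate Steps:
c(k) = -5*k
-16362/c(-144) - 49615/(-43375) = -16362/((-5*(-144))) - 49615/(-43375) = -16362/720 - 49615*(-1/43375) = -16362*1/720 + 9923/8675 = -909/40 + 9923/8675 = -1497731/69400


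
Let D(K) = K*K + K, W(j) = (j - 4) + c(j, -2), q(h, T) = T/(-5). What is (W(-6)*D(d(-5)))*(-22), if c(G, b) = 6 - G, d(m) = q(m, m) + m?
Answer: -528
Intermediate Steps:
q(h, T) = -T/5 (q(h, T) = T*(-1/5) = -T/5)
d(m) = 4*m/5 (d(m) = -m/5 + m = 4*m/5)
W(j) = 2 (W(j) = (j - 4) + (6 - j) = (-4 + j) + (6 - j) = 2)
D(K) = K + K**2 (D(K) = K**2 + K = K + K**2)
(W(-6)*D(d(-5)))*(-22) = (2*(((4/5)*(-5))*(1 + (4/5)*(-5))))*(-22) = (2*(-4*(1 - 4)))*(-22) = (2*(-4*(-3)))*(-22) = (2*12)*(-22) = 24*(-22) = -528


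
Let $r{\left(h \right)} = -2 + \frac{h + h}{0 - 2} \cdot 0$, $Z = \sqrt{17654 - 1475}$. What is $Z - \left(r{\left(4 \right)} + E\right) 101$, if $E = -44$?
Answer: $4646 + \sqrt{16179} \approx 4773.2$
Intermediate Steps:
$Z = \sqrt{16179} \approx 127.2$
$r{\left(h \right)} = -2$ ($r{\left(h \right)} = -2 + \frac{2 h}{-2} \cdot 0 = -2 + 2 h \left(- \frac{1}{2}\right) 0 = -2 + - h 0 = -2 + 0 = -2$)
$Z - \left(r{\left(4 \right)} + E\right) 101 = \sqrt{16179} - \left(-2 - 44\right) 101 = \sqrt{16179} - \left(-46\right) 101 = \sqrt{16179} - -4646 = \sqrt{16179} + 4646 = 4646 + \sqrt{16179}$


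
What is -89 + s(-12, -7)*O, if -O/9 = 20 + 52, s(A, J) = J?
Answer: 4447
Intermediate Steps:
O = -648 (O = -9*(20 + 52) = -9*72 = -648)
-89 + s(-12, -7)*O = -89 - 7*(-648) = -89 + 4536 = 4447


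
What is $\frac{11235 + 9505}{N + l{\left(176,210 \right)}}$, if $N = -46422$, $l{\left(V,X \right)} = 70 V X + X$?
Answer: $\frac{5185}{635247} \approx 0.0081622$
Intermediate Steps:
$l{\left(V,X \right)} = X + 70 V X$ ($l{\left(V,X \right)} = 70 V X + X = X + 70 V X$)
$\frac{11235 + 9505}{N + l{\left(176,210 \right)}} = \frac{11235 + 9505}{-46422 + 210 \left(1 + 70 \cdot 176\right)} = \frac{20740}{-46422 + 210 \left(1 + 12320\right)} = \frac{20740}{-46422 + 210 \cdot 12321} = \frac{20740}{-46422 + 2587410} = \frac{20740}{2540988} = 20740 \cdot \frac{1}{2540988} = \frac{5185}{635247}$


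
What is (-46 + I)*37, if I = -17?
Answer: -2331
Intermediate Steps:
(-46 + I)*37 = (-46 - 17)*37 = -63*37 = -2331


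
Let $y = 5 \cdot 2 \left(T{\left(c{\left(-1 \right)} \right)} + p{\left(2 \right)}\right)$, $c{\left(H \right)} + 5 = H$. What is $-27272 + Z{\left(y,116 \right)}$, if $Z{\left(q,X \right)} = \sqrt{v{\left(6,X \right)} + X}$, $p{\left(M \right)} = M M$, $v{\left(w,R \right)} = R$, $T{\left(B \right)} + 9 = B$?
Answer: $-27272 + 2 \sqrt{58} \approx -27257.0$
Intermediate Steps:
$c{\left(H \right)} = -5 + H$
$T{\left(B \right)} = -9 + B$
$p{\left(M \right)} = M^{2}$
$y = -110$ ($y = 5 \cdot 2 \left(\left(-9 - 6\right) + 2^{2}\right) = 10 \left(\left(-9 - 6\right) + 4\right) = 10 \left(-15 + 4\right) = 10 \left(-11\right) = -110$)
$Z{\left(q,X \right)} = \sqrt{2} \sqrt{X}$ ($Z{\left(q,X \right)} = \sqrt{X + X} = \sqrt{2 X} = \sqrt{2} \sqrt{X}$)
$-27272 + Z{\left(y,116 \right)} = -27272 + \sqrt{2} \sqrt{116} = -27272 + \sqrt{2} \cdot 2 \sqrt{29} = -27272 + 2 \sqrt{58}$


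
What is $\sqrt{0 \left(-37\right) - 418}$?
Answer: $i \sqrt{418} \approx 20.445 i$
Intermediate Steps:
$\sqrt{0 \left(-37\right) - 418} = \sqrt{0 - 418} = \sqrt{-418} = i \sqrt{418}$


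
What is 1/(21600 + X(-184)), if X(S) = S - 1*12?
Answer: 1/21404 ≈ 4.6720e-5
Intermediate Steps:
X(S) = -12 + S (X(S) = S - 12 = -12 + S)
1/(21600 + X(-184)) = 1/(21600 + (-12 - 184)) = 1/(21600 - 196) = 1/21404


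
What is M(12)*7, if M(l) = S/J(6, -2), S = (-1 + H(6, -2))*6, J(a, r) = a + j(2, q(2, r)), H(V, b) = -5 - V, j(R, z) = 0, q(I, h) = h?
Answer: -84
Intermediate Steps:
J(a, r) = a (J(a, r) = a + 0 = a)
S = -72 (S = (-1 + (-5 - 1*6))*6 = (-1 + (-5 - 6))*6 = (-1 - 11)*6 = -12*6 = -72)
M(l) = -12 (M(l) = -72/6 = -72*1/6 = -12)
M(12)*7 = -12*7 = -84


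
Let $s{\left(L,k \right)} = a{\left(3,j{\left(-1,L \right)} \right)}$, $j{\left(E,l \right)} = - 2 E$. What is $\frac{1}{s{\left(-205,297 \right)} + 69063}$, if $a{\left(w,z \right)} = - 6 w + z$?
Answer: $\frac{1}{69047} \approx 1.4483 \cdot 10^{-5}$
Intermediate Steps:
$a{\left(w,z \right)} = z - 6 w$
$s{\left(L,k \right)} = -16$ ($s{\left(L,k \right)} = \left(-2\right) \left(-1\right) - 18 = 2 - 18 = -16$)
$\frac{1}{s{\left(-205,297 \right)} + 69063} = \frac{1}{-16 + 69063} = \frac{1}{69047}$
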